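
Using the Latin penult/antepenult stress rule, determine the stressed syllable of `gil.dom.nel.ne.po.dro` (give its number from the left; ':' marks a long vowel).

4

Classical Latin: stress the penult if heavy (long vowel or closed), else the antepenult.
Weights: 4 ne L, 5 po L, 6 dro L.
The penult (syllable 5, po) is light, so stress falls on the antepenult (syllable 4, ne).
Stress on syllable 4: gil.dom.nel.ˈne.po.dro.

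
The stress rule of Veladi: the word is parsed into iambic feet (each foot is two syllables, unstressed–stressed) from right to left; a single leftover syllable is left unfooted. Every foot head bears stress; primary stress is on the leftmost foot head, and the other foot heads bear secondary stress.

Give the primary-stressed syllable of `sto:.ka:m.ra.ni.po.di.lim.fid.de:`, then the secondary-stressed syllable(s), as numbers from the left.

primary 3, secondary 5, 7, 9

Parse right to left into iambic (σˈσ) feet: sto: (ka:m.ˈra) (ni.ˈpo) (di.ˈlim) (fid.ˈde:). Syllable 1 is left unfooted.
Foot heads (stressed positions): 3, 5, 7, 9.
End Rule Leftmost: primary stress on the leftmost head = syllable 3.
Secondary stress on 5, 7, 9: sto:.ka:m.ˈra.ni.ˌpo.di.ˌlim.fid.ˌde:.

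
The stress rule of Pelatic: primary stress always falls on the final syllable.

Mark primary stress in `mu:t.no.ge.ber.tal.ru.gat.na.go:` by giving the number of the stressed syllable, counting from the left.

The word has 9 syllables; the final syllable is syllable 9 (go:).
Primary stress: syllable 9 → mu:t.no.ge.ber.tal.ru.gat.na.ˈgo:.

9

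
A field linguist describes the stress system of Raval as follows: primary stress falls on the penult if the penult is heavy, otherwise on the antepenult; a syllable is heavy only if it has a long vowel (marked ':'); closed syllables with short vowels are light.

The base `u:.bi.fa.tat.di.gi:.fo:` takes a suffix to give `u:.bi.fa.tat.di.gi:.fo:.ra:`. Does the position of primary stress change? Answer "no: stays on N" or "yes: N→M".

yes: 6→7

Base `u:.bi.fa.tat.di.gi:.fo:` (7 syllables):
  Weights: 5 di L, 6 gi: H, 7 fo: H.
  The penult (syllable 6, gi:) is heavy, so it takes stress.
  → primary stress on syllable 6.
Suffixed `u:.bi.fa.tat.di.gi:.fo:.ra:` (8 syllables):
  Weights: 6 gi: H, 7 fo: H, 8 ra: H.
  The penult (syllable 7, fo:) is heavy, so it takes stress.
  → primary stress on syllable 7.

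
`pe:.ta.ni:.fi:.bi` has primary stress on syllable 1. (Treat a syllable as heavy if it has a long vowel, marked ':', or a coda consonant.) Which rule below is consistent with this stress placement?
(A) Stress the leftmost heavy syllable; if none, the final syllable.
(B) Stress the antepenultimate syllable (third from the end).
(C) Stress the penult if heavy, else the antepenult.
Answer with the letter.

A

Rule A → syllable 1 ✓.
Rule B → syllable 3 (observed: 1).
Rule C → syllable 4 (observed: 1).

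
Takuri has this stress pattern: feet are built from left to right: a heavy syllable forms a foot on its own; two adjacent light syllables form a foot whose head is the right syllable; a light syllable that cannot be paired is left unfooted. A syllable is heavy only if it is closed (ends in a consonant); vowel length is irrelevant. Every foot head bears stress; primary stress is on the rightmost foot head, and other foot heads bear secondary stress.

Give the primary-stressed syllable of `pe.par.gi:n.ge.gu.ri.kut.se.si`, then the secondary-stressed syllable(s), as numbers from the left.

Weights: 1 pe L, 2 par H, 3 gi:n H, 4 ge L, 5 gu L, 6 ri L, 7 kut H, 8 se L, 9 si L.
Parse left to right (heavy = foot alone; LL = one foot; stranded L unfooted): pe (ˈpar) (ˈgi:n) (ge.ˈgu) ri (ˈkut) (se.ˈsi).
Foot heads: 2, 3, 5, 7, 9.
Primary stress on the rightmost head = syllable 9.
Secondary stress on 2, 3, 5, 7: pe.ˌpar.ˌgi:n.ge.ˌgu.ri.ˌkut.se.ˈsi.

primary 9, secondary 2, 3, 5, 7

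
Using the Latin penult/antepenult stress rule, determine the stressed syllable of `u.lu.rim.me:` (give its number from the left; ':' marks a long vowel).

3

Classical Latin: stress the penult if heavy (long vowel or closed), else the antepenult.
Weights: 2 lu L, 3 rim H, 4 me: H.
The penult (syllable 3, rim) is heavy, so it takes stress.
Stress on syllable 3: u.lu.ˈrim.me:.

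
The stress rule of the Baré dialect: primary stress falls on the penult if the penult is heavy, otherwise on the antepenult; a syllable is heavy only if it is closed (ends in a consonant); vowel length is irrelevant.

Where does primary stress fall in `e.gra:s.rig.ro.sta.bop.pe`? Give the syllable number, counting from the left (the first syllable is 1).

6

Weights: 5 sta L, 6 bop H, 7 pe L.
The penult (syllable 6, bop) is heavy, so it takes stress.
Primary stress: syllable 6 → e.gra:s.rig.ro.sta.ˈbop.pe.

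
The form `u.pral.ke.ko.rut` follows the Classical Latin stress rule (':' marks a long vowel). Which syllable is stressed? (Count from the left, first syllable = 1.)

Classical Latin: stress the penult if heavy (long vowel or closed), else the antepenult.
Weights: 3 ke L, 4 ko L, 5 rut H.
The penult (syllable 4, ko) is light, so stress falls on the antepenult (syllable 3, ke).
Stress on syllable 3: u.pral.ˈke.ko.rut.

3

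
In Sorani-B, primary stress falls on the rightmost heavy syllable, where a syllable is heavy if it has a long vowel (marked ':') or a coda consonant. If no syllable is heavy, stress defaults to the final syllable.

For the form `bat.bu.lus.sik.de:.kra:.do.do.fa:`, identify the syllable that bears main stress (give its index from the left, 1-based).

Weights: 1 bat H, 2 bu L, 3 lus H, 4 sik H, 5 de: H, 6 kra: H, 7 do L, 8 do L, 9 fa: H.
Heavy syllables in the domain: 1, 3, 4, 5, 6, 9. The rightmost is syllable 9 (fa:).
Primary stress: syllable 9 → bat.bu.lus.sik.de:.kra:.do.do.ˈfa:.

9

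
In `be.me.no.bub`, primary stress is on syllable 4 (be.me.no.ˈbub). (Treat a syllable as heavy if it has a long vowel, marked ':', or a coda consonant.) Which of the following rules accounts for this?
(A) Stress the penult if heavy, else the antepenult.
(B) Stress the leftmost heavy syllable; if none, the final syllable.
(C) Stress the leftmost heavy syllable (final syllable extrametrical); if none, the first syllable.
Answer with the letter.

B

Rule A → syllable 2 (observed: 4).
Rule B → syllable 4 ✓.
Rule C → syllable 1 (observed: 4).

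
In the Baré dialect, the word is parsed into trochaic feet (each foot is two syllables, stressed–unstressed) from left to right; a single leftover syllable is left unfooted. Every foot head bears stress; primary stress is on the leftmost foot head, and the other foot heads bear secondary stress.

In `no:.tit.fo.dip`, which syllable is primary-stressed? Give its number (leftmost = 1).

Parse left to right into trochaic (ˈσσ) feet: (ˈno:.tit) (ˈfo.dip).
Foot heads (stressed positions): 1, 3.
End Rule Leftmost: primary stress on the leftmost head = syllable 1.
Primary stress: syllable 1 → ˈno:.tit.fo.dip.

1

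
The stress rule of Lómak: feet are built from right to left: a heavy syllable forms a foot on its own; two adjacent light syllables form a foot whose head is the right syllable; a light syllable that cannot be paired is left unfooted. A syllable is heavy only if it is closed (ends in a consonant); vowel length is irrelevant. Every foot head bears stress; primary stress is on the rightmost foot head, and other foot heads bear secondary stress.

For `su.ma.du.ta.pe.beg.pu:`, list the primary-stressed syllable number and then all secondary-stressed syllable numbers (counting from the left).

primary 6, secondary 3, 5

Weights: 1 su L, 2 ma L, 3 du L, 4 ta L, 5 pe L, 6 beg H, 7 pu: L.
Parse right to left (heavy = foot alone; LL = one foot; stranded L unfooted): su (ma.ˈdu) (ta.ˈpe) (ˈbeg) pu:.
Foot heads: 3, 5, 6.
Primary stress on the rightmost head = syllable 6.
Secondary stress on 3, 5: su.ma.ˌdu.ta.ˌpe.ˈbeg.pu:.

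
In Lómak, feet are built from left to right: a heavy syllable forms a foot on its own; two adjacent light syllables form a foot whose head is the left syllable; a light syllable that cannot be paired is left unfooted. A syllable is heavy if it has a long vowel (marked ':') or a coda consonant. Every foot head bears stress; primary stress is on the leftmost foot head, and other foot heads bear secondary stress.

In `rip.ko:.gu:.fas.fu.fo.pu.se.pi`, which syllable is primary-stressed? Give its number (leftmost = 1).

Weights: 1 rip H, 2 ko: H, 3 gu: H, 4 fas H, 5 fu L, 6 fo L, 7 pu L, 8 se L, 9 pi L.
Parse left to right (heavy = foot alone; LL = one foot; stranded L unfooted): (ˈrip) (ˈko:) (ˈgu:) (ˈfas) (ˈfu.fo) (ˈpu.se) pi.
Foot heads: 1, 2, 3, 4, 5, 7.
Primary stress on the leftmost head = syllable 1.
Primary stress: syllable 1 → ˈrip.ko:.gu:.fas.fu.fo.pu.se.pi.

1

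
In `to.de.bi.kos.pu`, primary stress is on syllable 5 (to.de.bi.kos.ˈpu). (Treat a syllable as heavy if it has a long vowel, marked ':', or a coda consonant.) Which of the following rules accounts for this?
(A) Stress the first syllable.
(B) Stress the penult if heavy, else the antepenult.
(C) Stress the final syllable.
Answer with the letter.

Rule A → syllable 1 (observed: 5).
Rule B → syllable 4 (observed: 5).
Rule C → syllable 5 ✓.

C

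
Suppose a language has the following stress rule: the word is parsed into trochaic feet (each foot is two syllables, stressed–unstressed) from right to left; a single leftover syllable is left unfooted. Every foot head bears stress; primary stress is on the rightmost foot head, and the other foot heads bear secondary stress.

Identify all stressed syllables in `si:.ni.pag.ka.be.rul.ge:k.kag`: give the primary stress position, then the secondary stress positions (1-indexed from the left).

primary 7, secondary 1, 3, 5

Parse right to left into trochaic (ˈσσ) feet: (ˈsi:.ni) (ˈpag.ka) (ˈbe.rul) (ˈge:k.kag).
Foot heads (stressed positions): 1, 3, 5, 7.
End Rule Rightmost: primary stress on the rightmost head = syllable 7.
Secondary stress on 1, 3, 5: ˌsi:.ni.ˌpag.ka.ˌbe.rul.ˈge:k.kag.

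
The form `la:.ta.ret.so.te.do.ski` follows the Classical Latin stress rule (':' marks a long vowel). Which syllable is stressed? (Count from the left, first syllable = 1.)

5

Classical Latin: stress the penult if heavy (long vowel or closed), else the antepenult.
Weights: 5 te L, 6 do L, 7 ski L.
The penult (syllable 6, do) is light, so stress falls on the antepenult (syllable 5, te).
Stress on syllable 5: la:.ta.ret.so.ˈte.do.ski.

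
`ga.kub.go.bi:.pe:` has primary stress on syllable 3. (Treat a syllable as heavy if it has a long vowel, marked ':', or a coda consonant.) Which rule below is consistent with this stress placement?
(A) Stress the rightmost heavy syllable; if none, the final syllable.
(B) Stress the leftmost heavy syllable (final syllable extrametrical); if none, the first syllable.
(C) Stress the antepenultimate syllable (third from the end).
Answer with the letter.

Rule A → syllable 5 (observed: 3).
Rule B → syllable 2 (observed: 3).
Rule C → syllable 3 ✓.

C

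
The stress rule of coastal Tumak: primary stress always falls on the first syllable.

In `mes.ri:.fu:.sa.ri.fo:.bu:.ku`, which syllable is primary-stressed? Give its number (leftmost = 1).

1

The word has 8 syllables; the first syllable is syllable 1 (mes).
Primary stress: syllable 1 → ˈmes.ri:.fu:.sa.ri.fo:.bu:.ku.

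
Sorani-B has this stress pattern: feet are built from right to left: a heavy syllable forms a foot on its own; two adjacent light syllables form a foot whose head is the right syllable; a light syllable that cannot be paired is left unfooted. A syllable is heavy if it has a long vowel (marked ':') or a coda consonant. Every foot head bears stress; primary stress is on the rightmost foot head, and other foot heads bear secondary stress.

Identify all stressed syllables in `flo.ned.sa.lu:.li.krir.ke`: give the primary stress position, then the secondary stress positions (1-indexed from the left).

Weights: 1 flo L, 2 ned H, 3 sa L, 4 lu: H, 5 li L, 6 krir H, 7 ke L.
Parse right to left (heavy = foot alone; LL = one foot; stranded L unfooted): flo (ˈned) sa (ˈlu:) li (ˈkrir) ke.
Foot heads: 2, 4, 6.
Primary stress on the rightmost head = syllable 6.
Secondary stress on 2, 4: flo.ˌned.sa.ˌlu:.li.ˈkrir.ke.

primary 6, secondary 2, 4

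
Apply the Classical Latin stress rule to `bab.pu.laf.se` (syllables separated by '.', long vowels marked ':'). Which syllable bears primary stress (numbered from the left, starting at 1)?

Classical Latin: stress the penult if heavy (long vowel or closed), else the antepenult.
Weights: 2 pu L, 3 laf H, 4 se L.
The penult (syllable 3, laf) is heavy, so it takes stress.
Stress on syllable 3: bab.pu.ˈlaf.se.

3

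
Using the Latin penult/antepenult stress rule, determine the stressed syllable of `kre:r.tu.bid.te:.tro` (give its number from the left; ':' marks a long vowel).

Classical Latin: stress the penult if heavy (long vowel or closed), else the antepenult.
Weights: 3 bid H, 4 te: H, 5 tro L.
The penult (syllable 4, te:) is heavy, so it takes stress.
Stress on syllable 4: kre:r.tu.bid.ˈte:.tro.

4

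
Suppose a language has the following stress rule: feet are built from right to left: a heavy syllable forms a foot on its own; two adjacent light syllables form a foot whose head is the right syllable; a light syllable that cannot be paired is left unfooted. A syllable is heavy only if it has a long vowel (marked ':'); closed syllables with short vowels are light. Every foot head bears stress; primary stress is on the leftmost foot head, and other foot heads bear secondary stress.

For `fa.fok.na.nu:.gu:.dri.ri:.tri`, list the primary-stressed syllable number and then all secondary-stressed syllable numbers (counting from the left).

Weights: 1 fa L, 2 fok L, 3 na L, 4 nu: H, 5 gu: H, 6 dri L, 7 ri: H, 8 tri L.
Parse right to left (heavy = foot alone; LL = one foot; stranded L unfooted): fa (fok.ˈna) (ˈnu:) (ˈgu:) dri (ˈri:) tri.
Foot heads: 3, 4, 5, 7.
Primary stress on the leftmost head = syllable 3.
Secondary stress on 4, 5, 7: fa.fok.ˈna.ˌnu:.ˌgu:.dri.ˌri:.tri.

primary 3, secondary 4, 5, 7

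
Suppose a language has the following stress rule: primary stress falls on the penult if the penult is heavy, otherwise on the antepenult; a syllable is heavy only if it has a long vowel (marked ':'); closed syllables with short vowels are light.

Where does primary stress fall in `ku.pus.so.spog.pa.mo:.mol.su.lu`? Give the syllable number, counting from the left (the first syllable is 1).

Weights: 7 mol L, 8 su L, 9 lu L.
The penult (syllable 8, su) is light, so stress falls on the antepenult (syllable 7, mol).
Primary stress: syllable 7 → ku.pus.so.spog.pa.mo:.ˈmol.su.lu.

7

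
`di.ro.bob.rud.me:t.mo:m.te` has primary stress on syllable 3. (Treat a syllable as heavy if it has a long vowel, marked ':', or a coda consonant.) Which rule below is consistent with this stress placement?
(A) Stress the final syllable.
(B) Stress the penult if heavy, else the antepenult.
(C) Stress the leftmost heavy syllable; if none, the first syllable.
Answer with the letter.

C

Rule A → syllable 7 (observed: 3).
Rule B → syllable 6 (observed: 3).
Rule C → syllable 3 ✓.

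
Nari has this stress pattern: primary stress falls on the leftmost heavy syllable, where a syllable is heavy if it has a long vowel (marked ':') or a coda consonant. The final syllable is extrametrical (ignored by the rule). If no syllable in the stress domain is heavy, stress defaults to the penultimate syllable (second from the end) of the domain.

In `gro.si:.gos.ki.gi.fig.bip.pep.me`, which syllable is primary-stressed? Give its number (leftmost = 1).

The final syllable (9, me) is extrametrical; the stress domain is syllables 1–8.
Weights: 1 gro L, 2 si: H, 3 gos H, 4 ki L, 5 gi L, 6 fig H, 7 bip H, 8 pep H.
Heavy syllables in the domain: 2, 3, 6, 7, 8. The leftmost is syllable 2 (si:).
Primary stress: syllable 2 → gro.ˈsi:.gos.ki.gi.fig.bip.pep.me.

2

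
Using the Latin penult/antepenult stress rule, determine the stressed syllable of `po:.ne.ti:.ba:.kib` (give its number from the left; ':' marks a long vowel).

Classical Latin: stress the penult if heavy (long vowel or closed), else the antepenult.
Weights: 3 ti: H, 4 ba: H, 5 kib H.
The penult (syllable 4, ba:) is heavy, so it takes stress.
Stress on syllable 4: po:.ne.ti:.ˈba:.kib.

4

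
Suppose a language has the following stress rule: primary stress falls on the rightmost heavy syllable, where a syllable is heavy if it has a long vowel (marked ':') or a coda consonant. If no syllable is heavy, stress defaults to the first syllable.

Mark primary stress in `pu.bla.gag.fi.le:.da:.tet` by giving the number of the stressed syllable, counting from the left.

Weights: 1 pu L, 2 bla L, 3 gag H, 4 fi L, 5 le: H, 6 da: H, 7 tet H.
Heavy syllables in the domain: 3, 5, 6, 7. The rightmost is syllable 7 (tet).
Primary stress: syllable 7 → pu.bla.gag.fi.le:.da:.ˈtet.

7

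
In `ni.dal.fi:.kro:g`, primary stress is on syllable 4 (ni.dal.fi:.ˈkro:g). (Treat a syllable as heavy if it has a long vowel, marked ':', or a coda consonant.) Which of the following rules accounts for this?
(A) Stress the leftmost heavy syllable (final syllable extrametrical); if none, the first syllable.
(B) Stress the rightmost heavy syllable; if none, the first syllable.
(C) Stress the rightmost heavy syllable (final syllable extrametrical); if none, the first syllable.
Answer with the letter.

B

Rule A → syllable 2 (observed: 4).
Rule B → syllable 4 ✓.
Rule C → syllable 3 (observed: 4).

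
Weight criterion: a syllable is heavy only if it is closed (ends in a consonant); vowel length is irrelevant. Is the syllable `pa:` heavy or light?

`pa:`: long vowel, open (no coda). Open (no coda) → light.

light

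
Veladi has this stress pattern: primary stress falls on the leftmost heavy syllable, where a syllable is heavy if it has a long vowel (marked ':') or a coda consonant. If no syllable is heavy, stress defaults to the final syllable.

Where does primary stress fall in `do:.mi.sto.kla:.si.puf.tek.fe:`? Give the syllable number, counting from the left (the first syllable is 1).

Weights: 1 do: H, 2 mi L, 3 sto L, 4 kla: H, 5 si L, 6 puf H, 7 tek H, 8 fe: H.
Heavy syllables in the domain: 1, 4, 6, 7, 8. The leftmost is syllable 1 (do:).
Primary stress: syllable 1 → ˈdo:.mi.sto.kla:.si.puf.tek.fe:.

1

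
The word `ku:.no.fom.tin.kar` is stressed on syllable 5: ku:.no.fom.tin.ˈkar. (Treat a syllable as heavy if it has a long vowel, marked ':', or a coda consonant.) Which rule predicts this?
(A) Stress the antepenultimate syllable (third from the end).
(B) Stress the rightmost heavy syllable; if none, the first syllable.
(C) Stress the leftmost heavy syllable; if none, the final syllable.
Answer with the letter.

B

Rule A → syllable 3 (observed: 5).
Rule B → syllable 5 ✓.
Rule C → syllable 1 (observed: 5).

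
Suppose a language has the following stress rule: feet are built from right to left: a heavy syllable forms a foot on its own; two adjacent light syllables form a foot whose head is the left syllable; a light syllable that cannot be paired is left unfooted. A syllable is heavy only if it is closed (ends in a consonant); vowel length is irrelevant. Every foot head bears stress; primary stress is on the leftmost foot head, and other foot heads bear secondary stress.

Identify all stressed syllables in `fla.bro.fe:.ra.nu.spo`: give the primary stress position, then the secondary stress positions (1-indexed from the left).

primary 1, secondary 3, 5

Weights: 1 fla L, 2 bro L, 3 fe: L, 4 ra L, 5 nu L, 6 spo L.
Parse right to left (heavy = foot alone; LL = one foot; stranded L unfooted): (ˈfla.bro) (ˈfe:.ra) (ˈnu.spo).
Foot heads: 1, 3, 5.
Primary stress on the leftmost head = syllable 1.
Secondary stress on 3, 5: ˈfla.bro.ˌfe:.ra.ˌnu.spo.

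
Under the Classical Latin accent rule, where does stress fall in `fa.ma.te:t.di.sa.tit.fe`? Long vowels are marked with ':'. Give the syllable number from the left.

6

Classical Latin: stress the penult if heavy (long vowel or closed), else the antepenult.
Weights: 5 sa L, 6 tit H, 7 fe L.
The penult (syllable 6, tit) is heavy, so it takes stress.
Stress on syllable 6: fa.ma.te:t.di.sa.ˈtit.fe.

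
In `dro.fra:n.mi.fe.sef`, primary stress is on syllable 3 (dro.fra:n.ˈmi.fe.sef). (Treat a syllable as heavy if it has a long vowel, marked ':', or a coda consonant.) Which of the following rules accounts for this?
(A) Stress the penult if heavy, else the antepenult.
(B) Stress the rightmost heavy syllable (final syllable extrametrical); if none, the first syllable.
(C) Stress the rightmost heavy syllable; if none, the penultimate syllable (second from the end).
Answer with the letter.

A

Rule A → syllable 3 ✓.
Rule B → syllable 2 (observed: 3).
Rule C → syllable 5 (observed: 3).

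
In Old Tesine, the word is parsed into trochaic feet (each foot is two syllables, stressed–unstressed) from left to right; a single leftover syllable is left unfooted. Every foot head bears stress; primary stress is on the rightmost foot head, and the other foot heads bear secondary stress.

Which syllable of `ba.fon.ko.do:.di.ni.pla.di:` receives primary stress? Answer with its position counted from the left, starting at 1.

Parse left to right into trochaic (ˈσσ) feet: (ˈba.fon) (ˈko.do:) (ˈdi.ni) (ˈpla.di:).
Foot heads (stressed positions): 1, 3, 5, 7.
End Rule Rightmost: primary stress on the rightmost head = syllable 7.
Primary stress: syllable 7 → ba.fon.ko.do:.di.ni.ˈpla.di:.

7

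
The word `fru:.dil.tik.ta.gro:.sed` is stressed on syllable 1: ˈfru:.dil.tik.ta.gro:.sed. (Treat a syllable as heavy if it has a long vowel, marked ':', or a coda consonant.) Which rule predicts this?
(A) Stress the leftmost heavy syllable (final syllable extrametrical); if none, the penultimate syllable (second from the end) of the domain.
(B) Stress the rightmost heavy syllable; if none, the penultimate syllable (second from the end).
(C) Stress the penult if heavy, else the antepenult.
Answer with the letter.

Rule A → syllable 1 ✓.
Rule B → syllable 6 (observed: 1).
Rule C → syllable 5 (observed: 1).

A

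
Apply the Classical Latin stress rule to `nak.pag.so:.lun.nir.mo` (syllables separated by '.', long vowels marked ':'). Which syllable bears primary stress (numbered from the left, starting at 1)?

5

Classical Latin: stress the penult if heavy (long vowel or closed), else the antepenult.
Weights: 4 lun H, 5 nir H, 6 mo L.
The penult (syllable 5, nir) is heavy, so it takes stress.
Stress on syllable 5: nak.pag.so:.lun.ˈnir.mo.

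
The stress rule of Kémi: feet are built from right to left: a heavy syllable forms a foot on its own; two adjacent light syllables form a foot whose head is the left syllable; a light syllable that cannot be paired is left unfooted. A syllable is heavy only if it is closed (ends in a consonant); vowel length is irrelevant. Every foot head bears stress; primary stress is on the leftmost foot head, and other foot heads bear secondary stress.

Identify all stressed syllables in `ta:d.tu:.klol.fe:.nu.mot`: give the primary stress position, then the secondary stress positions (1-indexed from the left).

primary 1, secondary 3, 4, 6

Weights: 1 ta:d H, 2 tu: L, 3 klol H, 4 fe: L, 5 nu L, 6 mot H.
Parse right to left (heavy = foot alone; LL = one foot; stranded L unfooted): (ˈta:d) tu: (ˈklol) (ˈfe:.nu) (ˈmot).
Foot heads: 1, 3, 4, 6.
Primary stress on the leftmost head = syllable 1.
Secondary stress on 3, 4, 6: ˈta:d.tu:.ˌklol.ˌfe:.nu.ˌmot.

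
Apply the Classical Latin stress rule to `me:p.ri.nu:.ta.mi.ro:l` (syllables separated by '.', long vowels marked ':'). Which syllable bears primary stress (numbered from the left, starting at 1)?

4

Classical Latin: stress the penult if heavy (long vowel or closed), else the antepenult.
Weights: 4 ta L, 5 mi L, 6 ro:l H.
The penult (syllable 5, mi) is light, so stress falls on the antepenult (syllable 4, ta).
Stress on syllable 4: me:p.ri.nu:.ˈta.mi.ro:l.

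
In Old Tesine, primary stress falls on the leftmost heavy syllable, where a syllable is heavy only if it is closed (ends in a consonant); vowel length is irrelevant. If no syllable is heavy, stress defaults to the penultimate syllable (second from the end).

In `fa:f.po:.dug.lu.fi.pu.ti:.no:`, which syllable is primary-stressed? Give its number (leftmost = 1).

1

Weights: 1 fa:f H, 2 po: L, 3 dug H, 4 lu L, 5 fi L, 6 pu L, 7 ti: L, 8 no: L.
Heavy syllables in the domain: 1, 3. The leftmost is syllable 1 (fa:f).
Primary stress: syllable 1 → ˈfa:f.po:.dug.lu.fi.pu.ti:.no:.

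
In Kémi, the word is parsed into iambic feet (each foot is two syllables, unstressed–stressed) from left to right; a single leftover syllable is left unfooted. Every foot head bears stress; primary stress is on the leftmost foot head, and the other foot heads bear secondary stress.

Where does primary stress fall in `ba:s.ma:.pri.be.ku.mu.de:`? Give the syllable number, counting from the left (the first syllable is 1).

Parse left to right into iambic (σˈσ) feet: (ba:s.ˈma:) (pri.ˈbe) (ku.ˈmu) de:. Syllable 7 is left unfooted.
Foot heads (stressed positions): 2, 4, 6.
End Rule Leftmost: primary stress on the leftmost head = syllable 2.
Primary stress: syllable 2 → ba:s.ˈma:.pri.be.ku.mu.de:.

2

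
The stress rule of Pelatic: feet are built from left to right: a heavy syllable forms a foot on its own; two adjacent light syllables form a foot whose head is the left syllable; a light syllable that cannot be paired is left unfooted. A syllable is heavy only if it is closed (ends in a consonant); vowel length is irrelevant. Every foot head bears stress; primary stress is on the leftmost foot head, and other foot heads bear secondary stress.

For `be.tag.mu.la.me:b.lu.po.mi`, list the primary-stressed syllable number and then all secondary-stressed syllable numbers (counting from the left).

Weights: 1 be L, 2 tag H, 3 mu L, 4 la L, 5 me:b H, 6 lu L, 7 po L, 8 mi L.
Parse left to right (heavy = foot alone; LL = one foot; stranded L unfooted): be (ˈtag) (ˈmu.la) (ˈme:b) (ˈlu.po) mi.
Foot heads: 2, 3, 5, 6.
Primary stress on the leftmost head = syllable 2.
Secondary stress on 3, 5, 6: be.ˈtag.ˌmu.la.ˌme:b.ˌlu.po.mi.

primary 2, secondary 3, 5, 6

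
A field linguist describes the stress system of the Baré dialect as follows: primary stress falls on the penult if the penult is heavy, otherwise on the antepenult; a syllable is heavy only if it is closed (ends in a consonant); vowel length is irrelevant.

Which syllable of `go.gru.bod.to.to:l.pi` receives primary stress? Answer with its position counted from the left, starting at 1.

Weights: 4 to L, 5 to:l H, 6 pi L.
The penult (syllable 5, to:l) is heavy, so it takes stress.
Primary stress: syllable 5 → go.gru.bod.to.ˈto:l.pi.

5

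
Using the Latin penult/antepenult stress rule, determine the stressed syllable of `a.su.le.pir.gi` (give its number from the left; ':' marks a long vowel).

Classical Latin: stress the penult if heavy (long vowel or closed), else the antepenult.
Weights: 3 le L, 4 pir H, 5 gi L.
The penult (syllable 4, pir) is heavy, so it takes stress.
Stress on syllable 4: a.su.le.ˈpir.gi.

4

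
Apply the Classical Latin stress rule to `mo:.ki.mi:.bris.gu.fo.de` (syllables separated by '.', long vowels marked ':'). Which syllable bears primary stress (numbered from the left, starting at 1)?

Classical Latin: stress the penult if heavy (long vowel or closed), else the antepenult.
Weights: 5 gu L, 6 fo L, 7 de L.
The penult (syllable 6, fo) is light, so stress falls on the antepenult (syllable 5, gu).
Stress on syllable 5: mo:.ki.mi:.bris.ˈgu.fo.de.

5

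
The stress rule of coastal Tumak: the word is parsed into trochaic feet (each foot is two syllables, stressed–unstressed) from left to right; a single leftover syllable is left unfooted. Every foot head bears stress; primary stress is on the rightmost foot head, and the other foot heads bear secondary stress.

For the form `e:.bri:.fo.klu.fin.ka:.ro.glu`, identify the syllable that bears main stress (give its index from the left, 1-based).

Parse left to right into trochaic (ˈσσ) feet: (ˈe:.bri:) (ˈfo.klu) (ˈfin.ka:) (ˈro.glu).
Foot heads (stressed positions): 1, 3, 5, 7.
End Rule Rightmost: primary stress on the rightmost head = syllable 7.
Primary stress: syllable 7 → e:.bri:.fo.klu.fin.ka:.ˈro.glu.

7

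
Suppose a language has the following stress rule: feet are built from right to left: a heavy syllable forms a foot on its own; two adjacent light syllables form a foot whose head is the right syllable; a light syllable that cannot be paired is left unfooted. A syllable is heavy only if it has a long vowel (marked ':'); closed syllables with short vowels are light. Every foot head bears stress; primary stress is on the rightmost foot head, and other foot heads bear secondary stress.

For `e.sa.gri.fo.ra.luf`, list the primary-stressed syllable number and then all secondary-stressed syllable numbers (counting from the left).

primary 6, secondary 2, 4

Weights: 1 e L, 2 sa L, 3 gri L, 4 fo L, 5 ra L, 6 luf L.
Parse right to left (heavy = foot alone; LL = one foot; stranded L unfooted): (e.ˈsa) (gri.ˈfo) (ra.ˈluf).
Foot heads: 2, 4, 6.
Primary stress on the rightmost head = syllable 6.
Secondary stress on 2, 4: e.ˌsa.gri.ˌfo.ra.ˈluf.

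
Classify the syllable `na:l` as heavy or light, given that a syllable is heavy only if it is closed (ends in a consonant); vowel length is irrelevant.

`na:l`: long vowel, closed (coda /l/). Closed (coda /l/) → heavy.

heavy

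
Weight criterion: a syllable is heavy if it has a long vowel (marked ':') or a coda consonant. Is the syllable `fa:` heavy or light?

heavy

`fa:`: long vowel, open (no coda). Long vowel → heavy.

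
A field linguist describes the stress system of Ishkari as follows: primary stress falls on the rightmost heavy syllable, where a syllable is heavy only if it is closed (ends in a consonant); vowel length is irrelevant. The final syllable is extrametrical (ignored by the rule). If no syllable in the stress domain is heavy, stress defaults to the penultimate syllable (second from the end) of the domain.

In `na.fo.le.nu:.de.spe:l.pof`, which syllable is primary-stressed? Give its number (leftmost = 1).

The final syllable (7, pof) is extrametrical; the stress domain is syllables 1–6.
Weights: 1 na L, 2 fo L, 3 le L, 4 nu: L, 5 de L, 6 spe:l H.
Heavy syllables in the domain: 6. The rightmost is syllable 6 (spe:l).
Primary stress: syllable 6 → na.fo.le.nu:.de.ˈspe:l.pof.

6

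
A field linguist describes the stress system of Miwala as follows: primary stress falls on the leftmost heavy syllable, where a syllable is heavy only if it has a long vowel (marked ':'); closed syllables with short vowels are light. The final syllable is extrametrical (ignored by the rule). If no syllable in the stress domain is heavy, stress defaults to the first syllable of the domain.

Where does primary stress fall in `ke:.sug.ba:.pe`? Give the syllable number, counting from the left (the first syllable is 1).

1

The final syllable (4, pe) is extrametrical; the stress domain is syllables 1–3.
Weights: 1 ke: H, 2 sug L, 3 ba: H.
Heavy syllables in the domain: 1, 3. The leftmost is syllable 1 (ke:).
Primary stress: syllable 1 → ˈke:.sug.ba:.pe.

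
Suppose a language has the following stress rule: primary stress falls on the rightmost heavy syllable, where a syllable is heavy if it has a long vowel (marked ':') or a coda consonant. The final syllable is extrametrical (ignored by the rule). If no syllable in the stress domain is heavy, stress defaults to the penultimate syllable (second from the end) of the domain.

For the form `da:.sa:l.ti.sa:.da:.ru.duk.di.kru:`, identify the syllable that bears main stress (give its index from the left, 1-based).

The final syllable (9, kru:) is extrametrical; the stress domain is syllables 1–8.
Weights: 1 da: H, 2 sa:l H, 3 ti L, 4 sa: H, 5 da: H, 6 ru L, 7 duk H, 8 di L.
Heavy syllables in the domain: 1, 2, 4, 5, 7. The rightmost is syllable 7 (duk).
Primary stress: syllable 7 → da:.sa:l.ti.sa:.da:.ru.ˈduk.di.kru:.

7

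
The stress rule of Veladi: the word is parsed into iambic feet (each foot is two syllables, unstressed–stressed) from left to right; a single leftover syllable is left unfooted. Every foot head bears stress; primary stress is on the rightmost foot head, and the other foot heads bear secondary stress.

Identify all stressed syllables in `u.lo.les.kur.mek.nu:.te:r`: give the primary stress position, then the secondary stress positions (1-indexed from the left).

primary 6, secondary 2, 4

Parse left to right into iambic (σˈσ) feet: (u.ˈlo) (les.ˈkur) (mek.ˈnu:) te:r. Syllable 7 is left unfooted.
Foot heads (stressed positions): 2, 4, 6.
End Rule Rightmost: primary stress on the rightmost head = syllable 6.
Secondary stress on 2, 4: u.ˌlo.les.ˌkur.mek.ˈnu:.te:r.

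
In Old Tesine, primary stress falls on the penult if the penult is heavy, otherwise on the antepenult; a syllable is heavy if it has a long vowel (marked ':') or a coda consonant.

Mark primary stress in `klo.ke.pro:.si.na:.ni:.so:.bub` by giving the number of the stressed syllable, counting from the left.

7

Weights: 6 ni: H, 7 so: H, 8 bub H.
The penult (syllable 7, so:) is heavy, so it takes stress.
Primary stress: syllable 7 → klo.ke.pro:.si.na:.ni:.ˈso:.bub.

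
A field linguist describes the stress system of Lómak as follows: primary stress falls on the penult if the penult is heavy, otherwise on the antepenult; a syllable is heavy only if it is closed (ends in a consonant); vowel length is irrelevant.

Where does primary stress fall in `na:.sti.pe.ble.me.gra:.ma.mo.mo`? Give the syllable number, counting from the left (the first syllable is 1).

Weights: 7 ma L, 8 mo L, 9 mo L.
The penult (syllable 8, mo) is light, so stress falls on the antepenult (syllable 7, ma).
Primary stress: syllable 7 → na:.sti.pe.ble.me.gra:.ˈma.mo.mo.

7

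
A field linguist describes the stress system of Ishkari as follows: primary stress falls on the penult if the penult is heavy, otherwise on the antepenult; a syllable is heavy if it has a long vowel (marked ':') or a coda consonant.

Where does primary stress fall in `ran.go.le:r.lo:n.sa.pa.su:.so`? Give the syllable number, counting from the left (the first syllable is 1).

7

Weights: 6 pa L, 7 su: H, 8 so L.
The penult (syllable 7, su:) is heavy, so it takes stress.
Primary stress: syllable 7 → ran.go.le:r.lo:n.sa.pa.ˈsu:.so.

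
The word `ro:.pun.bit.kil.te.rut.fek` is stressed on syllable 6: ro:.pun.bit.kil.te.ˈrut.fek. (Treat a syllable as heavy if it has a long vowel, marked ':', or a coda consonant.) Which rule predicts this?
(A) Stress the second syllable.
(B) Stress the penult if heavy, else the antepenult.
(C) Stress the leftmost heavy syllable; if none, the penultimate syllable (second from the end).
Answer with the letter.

Rule A → syllable 2 (observed: 6).
Rule B → syllable 6 ✓.
Rule C → syllable 1 (observed: 6).

B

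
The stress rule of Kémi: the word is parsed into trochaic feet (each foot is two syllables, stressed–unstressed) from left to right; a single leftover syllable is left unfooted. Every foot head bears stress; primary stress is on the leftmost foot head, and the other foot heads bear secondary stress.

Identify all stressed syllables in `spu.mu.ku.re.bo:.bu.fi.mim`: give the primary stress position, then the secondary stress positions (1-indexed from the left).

Parse left to right into trochaic (ˈσσ) feet: (ˈspu.mu) (ˈku.re) (ˈbo:.bu) (ˈfi.mim).
Foot heads (stressed positions): 1, 3, 5, 7.
End Rule Leftmost: primary stress on the leftmost head = syllable 1.
Secondary stress on 3, 5, 7: ˈspu.mu.ˌku.re.ˌbo:.bu.ˌfi.mim.

primary 1, secondary 3, 5, 7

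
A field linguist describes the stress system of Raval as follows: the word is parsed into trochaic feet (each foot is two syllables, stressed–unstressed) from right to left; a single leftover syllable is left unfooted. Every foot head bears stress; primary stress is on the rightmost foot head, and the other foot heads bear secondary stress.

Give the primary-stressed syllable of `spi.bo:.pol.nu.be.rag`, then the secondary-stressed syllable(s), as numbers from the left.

Parse right to left into trochaic (ˈσσ) feet: (ˈspi.bo:) (ˈpol.nu) (ˈbe.rag).
Foot heads (stressed positions): 1, 3, 5.
End Rule Rightmost: primary stress on the rightmost head = syllable 5.
Secondary stress on 1, 3: ˌspi.bo:.ˌpol.nu.ˈbe.rag.

primary 5, secondary 1, 3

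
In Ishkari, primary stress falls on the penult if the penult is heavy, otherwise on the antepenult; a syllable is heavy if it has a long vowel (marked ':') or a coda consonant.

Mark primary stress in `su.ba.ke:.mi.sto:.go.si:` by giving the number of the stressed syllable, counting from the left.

Weights: 5 sto: H, 6 go L, 7 si: H.
The penult (syllable 6, go) is light, so stress falls on the antepenult (syllable 5, sto:).
Primary stress: syllable 5 → su.ba.ke:.mi.ˈsto:.go.si:.

5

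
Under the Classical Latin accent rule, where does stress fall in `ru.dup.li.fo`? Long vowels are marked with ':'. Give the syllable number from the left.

Classical Latin: stress the penult if heavy (long vowel or closed), else the antepenult.
Weights: 2 dup H, 3 li L, 4 fo L.
The penult (syllable 3, li) is light, so stress falls on the antepenult (syllable 2, dup).
Stress on syllable 2: ru.ˈdup.li.fo.

2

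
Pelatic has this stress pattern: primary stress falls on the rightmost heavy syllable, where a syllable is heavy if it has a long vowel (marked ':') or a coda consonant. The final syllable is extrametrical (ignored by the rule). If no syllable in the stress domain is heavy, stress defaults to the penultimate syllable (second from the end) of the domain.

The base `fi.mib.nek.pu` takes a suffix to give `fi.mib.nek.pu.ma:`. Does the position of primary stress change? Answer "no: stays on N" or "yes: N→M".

no: stays on 3

Base `fi.mib.nek.pu` (4 syllables):
  The final syllable (4, pu) is extrametrical; the stress domain is syllables 1–3.
  Weights: 1 fi L, 2 mib H, 3 nek H.
  Heavy syllables in the domain: 2, 3. The rightmost is syllable 3 (nek).
  → primary stress on syllable 3.
Suffixed `fi.mib.nek.pu.ma:` (5 syllables):
  The final syllable (5, ma:) is extrametrical; the stress domain is syllables 1–4.
  Weights: 1 fi L, 2 mib H, 3 nek H, 4 pu L.
  Heavy syllables in the domain: 2, 3. The rightmost is syllable 3 (nek).
  → primary stress on syllable 3.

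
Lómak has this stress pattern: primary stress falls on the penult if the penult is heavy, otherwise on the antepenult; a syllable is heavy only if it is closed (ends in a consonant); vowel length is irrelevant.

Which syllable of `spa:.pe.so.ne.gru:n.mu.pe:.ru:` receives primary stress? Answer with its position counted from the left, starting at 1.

Weights: 6 mu L, 7 pe: L, 8 ru: L.
The penult (syllable 7, pe:) is light, so stress falls on the antepenult (syllable 6, mu).
Primary stress: syllable 6 → spa:.pe.so.ne.gru:n.ˈmu.pe:.ru:.

6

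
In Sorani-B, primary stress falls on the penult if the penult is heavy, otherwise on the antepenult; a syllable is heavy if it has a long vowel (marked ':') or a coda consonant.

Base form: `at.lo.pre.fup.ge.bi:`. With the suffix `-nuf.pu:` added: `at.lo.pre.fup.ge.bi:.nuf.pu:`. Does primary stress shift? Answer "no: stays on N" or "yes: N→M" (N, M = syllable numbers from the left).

yes: 4→7

Base `at.lo.pre.fup.ge.bi:` (6 syllables):
  Weights: 4 fup H, 5 ge L, 6 bi: H.
  The penult (syllable 5, ge) is light, so stress falls on the antepenult (syllable 4, fup).
  → primary stress on syllable 4.
Suffixed `at.lo.pre.fup.ge.bi:.nuf.pu:` (8 syllables):
  Weights: 6 bi: H, 7 nuf H, 8 pu: H.
  The penult (syllable 7, nuf) is heavy, so it takes stress.
  → primary stress on syllable 7.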